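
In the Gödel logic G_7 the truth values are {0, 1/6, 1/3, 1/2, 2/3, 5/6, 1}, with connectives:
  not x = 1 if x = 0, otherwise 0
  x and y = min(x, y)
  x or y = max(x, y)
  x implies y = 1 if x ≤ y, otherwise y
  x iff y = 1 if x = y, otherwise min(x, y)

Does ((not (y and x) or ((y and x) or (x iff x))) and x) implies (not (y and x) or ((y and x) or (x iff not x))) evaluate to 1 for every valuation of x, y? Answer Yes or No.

Counterexample: take x = 1/3, y = 1/6.
y and x = 1/6 and 1/3 = 1/6
not (y and x) = not 1/6 = 0
y and x = 1/6 and 1/3 = 1/6
x iff x = 1/3 iff 1/3 = 1
(y and x) or (x iff x) = 1/6 or 1 = 1
not (y and x) or ((y and x) or (x iff x)) = 0 or 1 = 1
(not (y and x) or ((y and x) or (x iff x))) and x = 1 and 1/3 = 1/3
y and x = 1/6 and 1/3 = 1/6
not (y and x) = not 1/6 = 0
y and x = 1/6 and 1/3 = 1/6
not x = not 1/3 = 0
x iff not x = 1/3 iff 0 = 0
(y and x) or (x iff not x) = 1/6 or 0 = 1/6
not (y and x) or ((y and x) or (x iff not x)) = 0 or 1/6 = 1/6
((not (y and x) or ((y and x) or (x iff x))) and x) implies (not (y and x) or ((y and x) or (x iff not x))) = 1/3 implies 1/6 = 1/6
This gives 1/6 ≠ 1.

No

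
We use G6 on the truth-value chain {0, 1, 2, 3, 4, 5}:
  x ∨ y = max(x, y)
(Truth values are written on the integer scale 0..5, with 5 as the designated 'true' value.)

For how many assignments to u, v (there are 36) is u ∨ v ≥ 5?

11

value 5: 11 assignments (counts)
value 4: 9 assignments
value 3: 7 assignments
value 2: 5 assignments
value 1: 3 assignments
value 0: 1 assignment
So 11 of the 36 assignments meet the threshold.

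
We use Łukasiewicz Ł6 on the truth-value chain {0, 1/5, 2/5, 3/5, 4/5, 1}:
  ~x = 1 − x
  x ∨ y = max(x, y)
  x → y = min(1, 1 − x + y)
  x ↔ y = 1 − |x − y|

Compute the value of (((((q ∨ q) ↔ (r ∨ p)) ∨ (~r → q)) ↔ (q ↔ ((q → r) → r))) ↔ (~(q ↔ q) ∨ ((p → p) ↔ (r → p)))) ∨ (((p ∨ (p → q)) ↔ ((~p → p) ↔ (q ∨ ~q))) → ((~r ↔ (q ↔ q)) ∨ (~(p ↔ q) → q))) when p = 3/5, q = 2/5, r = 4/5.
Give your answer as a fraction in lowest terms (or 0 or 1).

1

q ∨ q = 2/5 ∨ 2/5 = 2/5
r ∨ p = 4/5 ∨ 3/5 = 4/5
(q ∨ q) ↔ (r ∨ p) = 2/5 ↔ 4/5 = 3/5
~r = ~4/5 = 1/5
~r → q = 1/5 → 2/5 = 1
((q ∨ q) ↔ (r ∨ p)) ∨ (~r → q) = 3/5 ∨ 1 = 1
q → r = 2/5 → 4/5 = 1
(q → r) → r = 1 → 4/5 = 4/5
q ↔ ((q → r) → r) = 2/5 ↔ 4/5 = 3/5
(((q ∨ q) ↔ (r ∨ p)) ∨ (~r → q)) ↔ (q ↔ ((q → r) → r)) = 1 ↔ 3/5 = 3/5
q ↔ q = 2/5 ↔ 2/5 = 1
~(q ↔ q) = ~1 = 0
p → p = 3/5 → 3/5 = 1
r → p = 4/5 → 3/5 = 4/5
(p → p) ↔ (r → p) = 1 ↔ 4/5 = 4/5
~(q ↔ q) ∨ ((p → p) ↔ (r → p)) = 0 ∨ 4/5 = 4/5
((((q ∨ q) ↔ (r ∨ p)) ∨ (~r → q)) ↔ (q ↔ ((q → r) → r))) ↔ (~(q ↔ q) ∨ ((p → p) ↔ (r → p))) = 3/5 ↔ 4/5 = 4/5
p → q = 3/5 → 2/5 = 4/5
p ∨ (p → q) = 3/5 ∨ 4/5 = 4/5
~p = ~3/5 = 2/5
~p → p = 2/5 → 3/5 = 1
~q = ~2/5 = 3/5
q ∨ ~q = 2/5 ∨ 3/5 = 3/5
(~p → p) ↔ (q ∨ ~q) = 1 ↔ 3/5 = 3/5
(p ∨ (p → q)) ↔ ((~p → p) ↔ (q ∨ ~q)) = 4/5 ↔ 3/5 = 4/5
~r = ~4/5 = 1/5
q ↔ q = 2/5 ↔ 2/5 = 1
~r ↔ (q ↔ q) = 1/5 ↔ 1 = 1/5
p ↔ q = 3/5 ↔ 2/5 = 4/5
~(p ↔ q) = ~4/5 = 1/5
~(p ↔ q) → q = 1/5 → 2/5 = 1
(~r ↔ (q ↔ q)) ∨ (~(p ↔ q) → q) = 1/5 ∨ 1 = 1
((p ∨ (p → q)) ↔ ((~p → p) ↔ (q ∨ ~q))) → ((~r ↔ (q ↔ q)) ∨ (~(p ↔ q) → q)) = 4/5 → 1 = 1
(((((q ∨ q) ↔ (r ∨ p)) ∨ (~r → q)) ↔ (q ↔ ((q → r) → r))) ↔ (~(q ↔ q) ∨ ((p → p) ↔ (r → p)))) ∨ (((p ∨ (p → q)) ↔ ((~p → p) ↔ (q ∨ ~q))) → ((~r ↔ (q ↔ q)) ∨ (~(p ↔ q) → q))) = 4/5 ∨ 1 = 1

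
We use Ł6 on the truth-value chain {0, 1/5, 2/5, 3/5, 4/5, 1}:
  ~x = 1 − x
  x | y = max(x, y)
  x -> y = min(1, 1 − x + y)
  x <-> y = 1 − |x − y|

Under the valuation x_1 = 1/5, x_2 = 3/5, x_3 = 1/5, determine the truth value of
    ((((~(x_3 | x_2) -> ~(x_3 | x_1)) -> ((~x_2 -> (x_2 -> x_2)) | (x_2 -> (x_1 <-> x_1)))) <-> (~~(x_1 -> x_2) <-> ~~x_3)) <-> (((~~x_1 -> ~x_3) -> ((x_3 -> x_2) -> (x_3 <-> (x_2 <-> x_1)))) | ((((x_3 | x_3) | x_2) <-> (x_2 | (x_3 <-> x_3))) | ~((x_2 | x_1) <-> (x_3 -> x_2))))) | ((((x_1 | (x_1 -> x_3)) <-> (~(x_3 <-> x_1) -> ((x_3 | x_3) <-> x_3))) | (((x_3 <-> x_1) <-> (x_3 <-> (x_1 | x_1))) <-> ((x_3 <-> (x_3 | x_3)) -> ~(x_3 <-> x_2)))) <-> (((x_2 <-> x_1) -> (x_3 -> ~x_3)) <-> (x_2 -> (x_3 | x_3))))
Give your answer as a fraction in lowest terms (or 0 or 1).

3/5

x_3 | x_2 = 1/5 | 3/5 = 3/5
~(x_3 | x_2) = ~3/5 = 2/5
x_3 | x_1 = 1/5 | 1/5 = 1/5
~(x_3 | x_1) = ~1/5 = 4/5
~(x_3 | x_2) -> ~(x_3 | x_1) = 2/5 -> 4/5 = 1
~x_2 = ~3/5 = 2/5
x_2 -> x_2 = 3/5 -> 3/5 = 1
~x_2 -> (x_2 -> x_2) = 2/5 -> 1 = 1
x_1 <-> x_1 = 1/5 <-> 1/5 = 1
x_2 -> (x_1 <-> x_1) = 3/5 -> 1 = 1
(~x_2 -> (x_2 -> x_2)) | (x_2 -> (x_1 <-> x_1)) = 1 | 1 = 1
(~(x_3 | x_2) -> ~(x_3 | x_1)) -> ((~x_2 -> (x_2 -> x_2)) | (x_2 -> (x_1 <-> x_1))) = 1 -> 1 = 1
x_1 -> x_2 = 1/5 -> 3/5 = 1
~(x_1 -> x_2) = ~1 = 0
~~(x_1 -> x_2) = ~0 = 1
~x_3 = ~1/5 = 4/5
~~x_3 = ~4/5 = 1/5
~~(x_1 -> x_2) <-> ~~x_3 = 1 <-> 1/5 = 1/5
((~(x_3 | x_2) -> ~(x_3 | x_1)) -> ((~x_2 -> (x_2 -> x_2)) | (x_2 -> (x_1 <-> x_1)))) <-> (~~(x_1 -> x_2) <-> ~~x_3) = 1 <-> 1/5 = 1/5
~x_1 = ~1/5 = 4/5
~~x_1 = ~4/5 = 1/5
~x_3 = ~1/5 = 4/5
~~x_1 -> ~x_3 = 1/5 -> 4/5 = 1
x_3 -> x_2 = 1/5 -> 3/5 = 1
x_2 <-> x_1 = 3/5 <-> 1/5 = 3/5
x_3 <-> (x_2 <-> x_1) = 1/5 <-> 3/5 = 3/5
(x_3 -> x_2) -> (x_3 <-> (x_2 <-> x_1)) = 1 -> 3/5 = 3/5
(~~x_1 -> ~x_3) -> ((x_3 -> x_2) -> (x_3 <-> (x_2 <-> x_1))) = 1 -> 3/5 = 3/5
x_3 | x_3 = 1/5 | 1/5 = 1/5
(x_3 | x_3) | x_2 = 1/5 | 3/5 = 3/5
x_3 <-> x_3 = 1/5 <-> 1/5 = 1
x_2 | (x_3 <-> x_3) = 3/5 | 1 = 1
((x_3 | x_3) | x_2) <-> (x_2 | (x_3 <-> x_3)) = 3/5 <-> 1 = 3/5
x_2 | x_1 = 3/5 | 1/5 = 3/5
x_3 -> x_2 = 1/5 -> 3/5 = 1
(x_2 | x_1) <-> (x_3 -> x_2) = 3/5 <-> 1 = 3/5
~((x_2 | x_1) <-> (x_3 -> x_2)) = ~3/5 = 2/5
(((x_3 | x_3) | x_2) <-> (x_2 | (x_3 <-> x_3))) | ~((x_2 | x_1) <-> (x_3 -> x_2)) = 3/5 | 2/5 = 3/5
((~~x_1 -> ~x_3) -> ((x_3 -> x_2) -> (x_3 <-> (x_2 <-> x_1)))) | ((((x_3 | x_3) | x_2) <-> (x_2 | (x_3 <-> x_3))) | ~((x_2 | x_1) <-> (x_3 -> x_2))) = 3/5 | 3/5 = 3/5
(((~(x_3 | x_2) -> ~(x_3 | x_1)) -> ((~x_2 -> (x_2 -> x_2)) | (x_2 -> (x_1 <-> x_1)))) <-> (~~(x_1 -> x_2) <-> ~~x_3)) <-> (((~~x_1 -> ~x_3) -> ((x_3 -> x_2) -> (x_3 <-> (x_2 <-> x_1)))) | ((((x_3 | x_3) | x_2) <-> (x_2 | (x_3 <-> x_3))) | ~((x_2 | x_1) <-> (x_3 -> x_2)))) = 1/5 <-> 3/5 = 3/5
x_1 -> x_3 = 1/5 -> 1/5 = 1
x_1 | (x_1 -> x_3) = 1/5 | 1 = 1
x_3 <-> x_1 = 1/5 <-> 1/5 = 1
~(x_3 <-> x_1) = ~1 = 0
x_3 | x_3 = 1/5 | 1/5 = 1/5
(x_3 | x_3) <-> x_3 = 1/5 <-> 1/5 = 1
~(x_3 <-> x_1) -> ((x_3 | x_3) <-> x_3) = 0 -> 1 = 1
(x_1 | (x_1 -> x_3)) <-> (~(x_3 <-> x_1) -> ((x_3 | x_3) <-> x_3)) = 1 <-> 1 = 1
x_3 <-> x_1 = 1/5 <-> 1/5 = 1
x_1 | x_1 = 1/5 | 1/5 = 1/5
x_3 <-> (x_1 | x_1) = 1/5 <-> 1/5 = 1
(x_3 <-> x_1) <-> (x_3 <-> (x_1 | x_1)) = 1 <-> 1 = 1
x_3 | x_3 = 1/5 | 1/5 = 1/5
x_3 <-> (x_3 | x_3) = 1/5 <-> 1/5 = 1
x_3 <-> x_2 = 1/5 <-> 3/5 = 3/5
~(x_3 <-> x_2) = ~3/5 = 2/5
(x_3 <-> (x_3 | x_3)) -> ~(x_3 <-> x_2) = 1 -> 2/5 = 2/5
((x_3 <-> x_1) <-> (x_3 <-> (x_1 | x_1))) <-> ((x_3 <-> (x_3 | x_3)) -> ~(x_3 <-> x_2)) = 1 <-> 2/5 = 2/5
((x_1 | (x_1 -> x_3)) <-> (~(x_3 <-> x_1) -> ((x_3 | x_3) <-> x_3))) | (((x_3 <-> x_1) <-> (x_3 <-> (x_1 | x_1))) <-> ((x_3 <-> (x_3 | x_3)) -> ~(x_3 <-> x_2))) = 1 | 2/5 = 1
x_2 <-> x_1 = 3/5 <-> 1/5 = 3/5
~x_3 = ~1/5 = 4/5
x_3 -> ~x_3 = 1/5 -> 4/5 = 1
(x_2 <-> x_1) -> (x_3 -> ~x_3) = 3/5 -> 1 = 1
x_3 | x_3 = 1/5 | 1/5 = 1/5
x_2 -> (x_3 | x_3) = 3/5 -> 1/5 = 3/5
((x_2 <-> x_1) -> (x_3 -> ~x_3)) <-> (x_2 -> (x_3 | x_3)) = 1 <-> 3/5 = 3/5
(((x_1 | (x_1 -> x_3)) <-> (~(x_3 <-> x_1) -> ((x_3 | x_3) <-> x_3))) | (((x_3 <-> x_1) <-> (x_3 <-> (x_1 | x_1))) <-> ((x_3 <-> (x_3 | x_3)) -> ~(x_3 <-> x_2)))) <-> (((x_2 <-> x_1) -> (x_3 -> ~x_3)) <-> (x_2 -> (x_3 | x_3))) = 1 <-> 3/5 = 3/5
((((~(x_3 | x_2) -> ~(x_3 | x_1)) -> ((~x_2 -> (x_2 -> x_2)) | (x_2 -> (x_1 <-> x_1)))) <-> (~~(x_1 -> x_2) <-> ~~x_3)) <-> (((~~x_1 -> ~x_3) -> ((x_3 -> x_2) -> (x_3 <-> (x_2 <-> x_1)))) | ((((x_3 | x_3) | x_2) <-> (x_2 | (x_3 <-> x_3))) | ~((x_2 | x_1) <-> (x_3 -> x_2))))) | ((((x_1 | (x_1 -> x_3)) <-> (~(x_3 <-> x_1) -> ((x_3 | x_3) <-> x_3))) | (((x_3 <-> x_1) <-> (x_3 <-> (x_1 | x_1))) <-> ((x_3 <-> (x_3 | x_3)) -> ~(x_3 <-> x_2)))) <-> (((x_2 <-> x_1) -> (x_3 -> ~x_3)) <-> (x_2 -> (x_3 | x_3)))) = 3/5 | 3/5 = 3/5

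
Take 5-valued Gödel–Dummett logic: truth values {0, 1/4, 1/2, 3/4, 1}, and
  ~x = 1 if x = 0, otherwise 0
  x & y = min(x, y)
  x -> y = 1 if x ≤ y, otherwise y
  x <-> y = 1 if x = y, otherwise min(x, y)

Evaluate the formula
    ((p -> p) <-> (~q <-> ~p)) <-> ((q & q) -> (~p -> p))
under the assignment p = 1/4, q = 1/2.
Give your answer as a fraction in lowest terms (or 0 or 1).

1

p -> p = 1/4 -> 1/4 = 1
~q = ~1/2 = 0
~p = ~1/4 = 0
~q <-> ~p = 0 <-> 0 = 1
(p -> p) <-> (~q <-> ~p) = 1 <-> 1 = 1
q & q = 1/2 & 1/2 = 1/2
~p = ~1/4 = 0
~p -> p = 0 -> 1/4 = 1
(q & q) -> (~p -> p) = 1/2 -> 1 = 1
((p -> p) <-> (~q <-> ~p)) <-> ((q & q) -> (~p -> p)) = 1 <-> 1 = 1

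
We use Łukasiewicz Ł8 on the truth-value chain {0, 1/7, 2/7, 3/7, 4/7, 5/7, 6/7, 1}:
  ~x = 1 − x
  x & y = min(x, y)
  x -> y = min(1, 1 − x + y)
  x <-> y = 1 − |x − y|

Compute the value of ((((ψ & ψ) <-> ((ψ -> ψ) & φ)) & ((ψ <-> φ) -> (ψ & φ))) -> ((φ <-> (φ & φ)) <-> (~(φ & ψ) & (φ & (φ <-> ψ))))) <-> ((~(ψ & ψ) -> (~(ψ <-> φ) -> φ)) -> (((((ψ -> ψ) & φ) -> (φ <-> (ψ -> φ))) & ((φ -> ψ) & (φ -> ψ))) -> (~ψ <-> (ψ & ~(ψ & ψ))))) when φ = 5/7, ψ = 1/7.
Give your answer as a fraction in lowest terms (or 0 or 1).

ψ & ψ = 1/7 & 1/7 = 1/7
ψ -> ψ = 1/7 -> 1/7 = 1
(ψ -> ψ) & φ = 1 & 5/7 = 5/7
(ψ & ψ) <-> ((ψ -> ψ) & φ) = 1/7 <-> 5/7 = 3/7
ψ <-> φ = 1/7 <-> 5/7 = 3/7
ψ & φ = 1/7 & 5/7 = 1/7
(ψ <-> φ) -> (ψ & φ) = 3/7 -> 1/7 = 5/7
((ψ & ψ) <-> ((ψ -> ψ) & φ)) & ((ψ <-> φ) -> (ψ & φ)) = 3/7 & 5/7 = 3/7
φ & φ = 5/7 & 5/7 = 5/7
φ <-> (φ & φ) = 5/7 <-> 5/7 = 1
φ & ψ = 5/7 & 1/7 = 1/7
~(φ & ψ) = ~1/7 = 6/7
φ <-> ψ = 5/7 <-> 1/7 = 3/7
φ & (φ <-> ψ) = 5/7 & 3/7 = 3/7
~(φ & ψ) & (φ & (φ <-> ψ)) = 6/7 & 3/7 = 3/7
(φ <-> (φ & φ)) <-> (~(φ & ψ) & (φ & (φ <-> ψ))) = 1 <-> 3/7 = 3/7
(((ψ & ψ) <-> ((ψ -> ψ) & φ)) & ((ψ <-> φ) -> (ψ & φ))) -> ((φ <-> (φ & φ)) <-> (~(φ & ψ) & (φ & (φ <-> ψ)))) = 3/7 -> 3/7 = 1
ψ & ψ = 1/7 & 1/7 = 1/7
~(ψ & ψ) = ~1/7 = 6/7
ψ <-> φ = 1/7 <-> 5/7 = 3/7
~(ψ <-> φ) = ~3/7 = 4/7
~(ψ <-> φ) -> φ = 4/7 -> 5/7 = 1
~(ψ & ψ) -> (~(ψ <-> φ) -> φ) = 6/7 -> 1 = 1
ψ -> ψ = 1/7 -> 1/7 = 1
(ψ -> ψ) & φ = 1 & 5/7 = 5/7
ψ -> φ = 1/7 -> 5/7 = 1
φ <-> (ψ -> φ) = 5/7 <-> 1 = 5/7
((ψ -> ψ) & φ) -> (φ <-> (ψ -> φ)) = 5/7 -> 5/7 = 1
φ -> ψ = 5/7 -> 1/7 = 3/7
φ -> ψ = 5/7 -> 1/7 = 3/7
(φ -> ψ) & (φ -> ψ) = 3/7 & 3/7 = 3/7
(((ψ -> ψ) & φ) -> (φ <-> (ψ -> φ))) & ((φ -> ψ) & (φ -> ψ)) = 1 & 3/7 = 3/7
~ψ = ~1/7 = 6/7
ψ & ψ = 1/7 & 1/7 = 1/7
~(ψ & ψ) = ~1/7 = 6/7
ψ & ~(ψ & ψ) = 1/7 & 6/7 = 1/7
~ψ <-> (ψ & ~(ψ & ψ)) = 6/7 <-> 1/7 = 2/7
((((ψ -> ψ) & φ) -> (φ <-> (ψ -> φ))) & ((φ -> ψ) & (φ -> ψ))) -> (~ψ <-> (ψ & ~(ψ & ψ))) = 3/7 -> 2/7 = 6/7
(~(ψ & ψ) -> (~(ψ <-> φ) -> φ)) -> (((((ψ -> ψ) & φ) -> (φ <-> (ψ -> φ))) & ((φ -> ψ) & (φ -> ψ))) -> (~ψ <-> (ψ & ~(ψ & ψ)))) = 1 -> 6/7 = 6/7
((((ψ & ψ) <-> ((ψ -> ψ) & φ)) & ((ψ <-> φ) -> (ψ & φ))) -> ((φ <-> (φ & φ)) <-> (~(φ & ψ) & (φ & (φ <-> ψ))))) <-> ((~(ψ & ψ) -> (~(ψ <-> φ) -> φ)) -> (((((ψ -> ψ) & φ) -> (φ <-> (ψ -> φ))) & ((φ -> ψ) & (φ -> ψ))) -> (~ψ <-> (ψ & ~(ψ & ψ))))) = 1 <-> 6/7 = 6/7

6/7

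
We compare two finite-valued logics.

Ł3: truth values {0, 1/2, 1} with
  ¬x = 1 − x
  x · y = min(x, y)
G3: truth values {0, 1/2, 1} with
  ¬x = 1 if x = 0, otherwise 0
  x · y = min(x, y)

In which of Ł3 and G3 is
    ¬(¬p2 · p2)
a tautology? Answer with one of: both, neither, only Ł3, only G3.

only G3

In Ł3: at p2 = 1/2 the value is 1/2 — not a tautology.
In G3: every assignment gives 1 — tautology.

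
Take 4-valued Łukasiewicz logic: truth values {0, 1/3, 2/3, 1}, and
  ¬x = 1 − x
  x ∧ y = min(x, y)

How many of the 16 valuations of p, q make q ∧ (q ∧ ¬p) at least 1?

1

p = 0, q = 0 ↦ 0  <
p = 0, q = 1/3 ↦ 1/3  <
p = 0, q = 2/3 ↦ 2/3  <
p = 0, q = 1 ↦ 1  ≥
p = 1/3, q = 0 ↦ 0  <
p = 1/3, q = 1/3 ↦ 1/3  <
p = 1/3, q = 2/3 ↦ 2/3  <
p = 1/3, q = 1 ↦ 2/3  <
p = 2/3, q = 0 ↦ 0  <
p = 2/3, q = 1/3 ↦ 1/3  <
p = 2/3, q = 2/3 ↦ 1/3  <
p = 2/3, q = 1 ↦ 1/3  <
p = 1, q = 0 ↦ 0  <
p = 1, q = 1/3 ↦ 0  <
p = 1, q = 2/3 ↦ 0  <
p = 1, q = 1 ↦ 0  <
So 1 of the 16 assignments meets the threshold.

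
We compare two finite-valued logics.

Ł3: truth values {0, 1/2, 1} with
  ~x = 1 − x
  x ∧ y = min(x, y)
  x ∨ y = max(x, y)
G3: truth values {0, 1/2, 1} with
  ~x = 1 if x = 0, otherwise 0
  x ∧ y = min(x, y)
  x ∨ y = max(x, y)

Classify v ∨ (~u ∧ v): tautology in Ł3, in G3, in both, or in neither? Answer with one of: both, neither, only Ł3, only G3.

In Ł3: at u = 0, v = 0 the value is 0 — not a tautology.
In G3: at u = 0, v = 0 the value is 0 — not a tautology.

neither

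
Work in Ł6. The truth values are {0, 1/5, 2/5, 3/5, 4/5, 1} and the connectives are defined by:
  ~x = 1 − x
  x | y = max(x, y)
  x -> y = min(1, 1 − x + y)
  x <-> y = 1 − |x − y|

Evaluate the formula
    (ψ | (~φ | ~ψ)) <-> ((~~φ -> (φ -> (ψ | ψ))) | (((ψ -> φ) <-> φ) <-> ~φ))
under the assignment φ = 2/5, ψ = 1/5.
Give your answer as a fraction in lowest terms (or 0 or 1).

4/5

~φ = ~2/5 = 3/5
~ψ = ~1/5 = 4/5
~φ | ~ψ = 3/5 | 4/5 = 4/5
ψ | (~φ | ~ψ) = 1/5 | 4/5 = 4/5
~φ = ~2/5 = 3/5
~~φ = ~3/5 = 2/5
ψ | ψ = 1/5 | 1/5 = 1/5
φ -> (ψ | ψ) = 2/5 -> 1/5 = 4/5
~~φ -> (φ -> (ψ | ψ)) = 2/5 -> 4/5 = 1
ψ -> φ = 1/5 -> 2/5 = 1
(ψ -> φ) <-> φ = 1 <-> 2/5 = 2/5
~φ = ~2/5 = 3/5
((ψ -> φ) <-> φ) <-> ~φ = 2/5 <-> 3/5 = 4/5
(~~φ -> (φ -> (ψ | ψ))) | (((ψ -> φ) <-> φ) <-> ~φ) = 1 | 4/5 = 1
(ψ | (~φ | ~ψ)) <-> ((~~φ -> (φ -> (ψ | ψ))) | (((ψ -> φ) <-> φ) <-> ~φ)) = 4/5 <-> 1 = 4/5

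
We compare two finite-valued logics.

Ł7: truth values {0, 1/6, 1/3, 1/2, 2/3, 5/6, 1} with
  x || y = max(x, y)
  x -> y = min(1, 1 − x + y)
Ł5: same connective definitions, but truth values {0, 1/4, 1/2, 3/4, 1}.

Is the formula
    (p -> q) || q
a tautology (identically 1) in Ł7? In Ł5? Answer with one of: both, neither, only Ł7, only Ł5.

In Ł7: at p = 1/6, q = 0 the value is 5/6 — not a tautology.
In Ł5: at p = 1/4, q = 0 the value is 3/4 — not a tautology.

neither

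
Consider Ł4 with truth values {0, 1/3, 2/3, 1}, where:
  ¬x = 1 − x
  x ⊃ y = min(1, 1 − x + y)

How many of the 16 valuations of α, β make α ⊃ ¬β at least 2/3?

13

α = 0, β = 0 ↦ 1  ≥
α = 0, β = 1/3 ↦ 1  ≥
α = 0, β = 2/3 ↦ 1  ≥
α = 0, β = 1 ↦ 1  ≥
α = 1/3, β = 0 ↦ 1  ≥
α = 1/3, β = 1/3 ↦ 1  ≥
α = 1/3, β = 2/3 ↦ 1  ≥
α = 1/3, β = 1 ↦ 2/3  ≥
α = 2/3, β = 0 ↦ 1  ≥
α = 2/3, β = 1/3 ↦ 1  ≥
α = 2/3, β = 2/3 ↦ 2/3  ≥
α = 2/3, β = 1 ↦ 1/3  <
α = 1, β = 0 ↦ 1  ≥
α = 1, β = 1/3 ↦ 2/3  ≥
α = 1, β = 2/3 ↦ 1/3  <
α = 1, β = 1 ↦ 0  <
So 13 of the 16 assignments meet the threshold.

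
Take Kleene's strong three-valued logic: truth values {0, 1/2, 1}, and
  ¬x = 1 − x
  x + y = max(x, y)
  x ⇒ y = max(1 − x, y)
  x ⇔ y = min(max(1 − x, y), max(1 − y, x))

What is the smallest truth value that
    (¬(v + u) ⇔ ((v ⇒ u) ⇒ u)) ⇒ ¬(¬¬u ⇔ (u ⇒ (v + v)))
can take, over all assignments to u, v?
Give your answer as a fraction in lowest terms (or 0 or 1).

1/2

Take u = 1/2, v = 0:
v + u = 0 + 1/2 = 1/2
¬(v + u) = ¬1/2 = 1/2
v ⇒ u = 0 ⇒ 1/2 = 1
(v ⇒ u) ⇒ u = 1 ⇒ 1/2 = 1/2
¬(v + u) ⇔ ((v ⇒ u) ⇒ u) = 1/2 ⇔ 1/2 = 1/2
¬u = ¬1/2 = 1/2
¬¬u = ¬1/2 = 1/2
v + v = 0 + 0 = 0
u ⇒ (v + v) = 1/2 ⇒ 0 = 1/2
¬¬u ⇔ (u ⇒ (v + v)) = 1/2 ⇔ 1/2 = 1/2
¬(¬¬u ⇔ (u ⇒ (v + v))) = ¬1/2 = 1/2
(¬(v + u) ⇔ ((v ⇒ u) ⇒ u)) ⇒ ¬(¬¬u ⇔ (u ⇒ (v + v))) = 1/2 ⇒ 1/2 = 1/2
No assignment yields a value below 1/2, so this is the minimum.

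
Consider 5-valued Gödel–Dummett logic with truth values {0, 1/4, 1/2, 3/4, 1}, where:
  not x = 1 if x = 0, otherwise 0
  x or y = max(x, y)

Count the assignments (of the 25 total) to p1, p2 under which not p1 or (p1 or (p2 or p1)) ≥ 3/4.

19

value 1: 13 assignments (counts)
value 3/4: 6 assignments (counts)
value 1/2: 4 assignments
value 1/4: 2 assignments
So 19 of the 25 assignments meet the threshold.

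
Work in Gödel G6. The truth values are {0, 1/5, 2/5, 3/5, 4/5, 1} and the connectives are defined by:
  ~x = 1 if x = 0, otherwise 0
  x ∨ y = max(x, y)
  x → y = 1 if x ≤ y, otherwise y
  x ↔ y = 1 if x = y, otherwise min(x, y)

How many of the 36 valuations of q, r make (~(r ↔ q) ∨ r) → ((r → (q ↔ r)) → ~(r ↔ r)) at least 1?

value 1: 6 assignments (counts)
value 0: 30 assignments
So 6 of the 36 assignments meet the threshold.

6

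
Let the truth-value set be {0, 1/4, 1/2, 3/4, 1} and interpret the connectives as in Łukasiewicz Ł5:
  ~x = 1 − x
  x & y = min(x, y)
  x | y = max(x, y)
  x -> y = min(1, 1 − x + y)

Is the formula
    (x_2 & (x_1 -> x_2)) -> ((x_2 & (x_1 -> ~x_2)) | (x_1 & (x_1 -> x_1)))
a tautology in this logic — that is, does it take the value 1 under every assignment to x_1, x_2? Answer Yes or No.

Counterexample: take x_1 = 1/4, x_2 = 1.
x_1 -> x_2 = 1/4 -> 1 = 1
x_2 & (x_1 -> x_2) = 1 & 1 = 1
~x_2 = ~1 = 0
x_1 -> ~x_2 = 1/4 -> 0 = 3/4
x_2 & (x_1 -> ~x_2) = 1 & 3/4 = 3/4
x_1 -> x_1 = 1/4 -> 1/4 = 1
x_1 & (x_1 -> x_1) = 1/4 & 1 = 1/4
(x_2 & (x_1 -> ~x_2)) | (x_1 & (x_1 -> x_1)) = 3/4 | 1/4 = 3/4
(x_2 & (x_1 -> x_2)) -> ((x_2 & (x_1 -> ~x_2)) | (x_1 & (x_1 -> x_1))) = 1 -> 3/4 = 3/4
This gives 3/4 ≠ 1.

No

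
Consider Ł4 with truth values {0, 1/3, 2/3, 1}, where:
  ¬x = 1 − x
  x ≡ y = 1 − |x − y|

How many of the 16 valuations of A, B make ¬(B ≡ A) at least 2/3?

6

A = 0, B = 0 ↦ 0  <
A = 0, B = 1/3 ↦ 1/3  <
A = 0, B = 2/3 ↦ 2/3  ≥
A = 0, B = 1 ↦ 1  ≥
A = 1/3, B = 0 ↦ 1/3  <
A = 1/3, B = 1/3 ↦ 0  <
A = 1/3, B = 2/3 ↦ 1/3  <
A = 1/3, B = 1 ↦ 2/3  ≥
A = 2/3, B = 0 ↦ 2/3  ≥
A = 2/3, B = 1/3 ↦ 1/3  <
A = 2/3, B = 2/3 ↦ 0  <
A = 2/3, B = 1 ↦ 1/3  <
A = 1, B = 0 ↦ 1  ≥
A = 1, B = 1/3 ↦ 2/3  ≥
A = 1, B = 2/3 ↦ 1/3  <
A = 1, B = 1 ↦ 0  <
So 6 of the 16 assignments meet the threshold.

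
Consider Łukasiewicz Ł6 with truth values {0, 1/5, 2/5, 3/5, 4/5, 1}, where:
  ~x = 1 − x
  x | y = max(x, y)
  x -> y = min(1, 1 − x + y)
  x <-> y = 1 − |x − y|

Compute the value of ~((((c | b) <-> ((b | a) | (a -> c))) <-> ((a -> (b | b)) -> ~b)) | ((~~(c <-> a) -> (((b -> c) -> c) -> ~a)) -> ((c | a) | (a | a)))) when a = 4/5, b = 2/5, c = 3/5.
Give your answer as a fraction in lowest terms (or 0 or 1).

c | b = 3/5 | 2/5 = 3/5
b | a = 2/5 | 4/5 = 4/5
a -> c = 4/5 -> 3/5 = 4/5
(b | a) | (a -> c) = 4/5 | 4/5 = 4/5
(c | b) <-> ((b | a) | (a -> c)) = 3/5 <-> 4/5 = 4/5
b | b = 2/5 | 2/5 = 2/5
a -> (b | b) = 4/5 -> 2/5 = 3/5
~b = ~2/5 = 3/5
(a -> (b | b)) -> ~b = 3/5 -> 3/5 = 1
((c | b) <-> ((b | a) | (a -> c))) <-> ((a -> (b | b)) -> ~b) = 4/5 <-> 1 = 4/5
c <-> a = 3/5 <-> 4/5 = 4/5
~(c <-> a) = ~4/5 = 1/5
~~(c <-> a) = ~1/5 = 4/5
b -> c = 2/5 -> 3/5 = 1
(b -> c) -> c = 1 -> 3/5 = 3/5
~a = ~4/5 = 1/5
((b -> c) -> c) -> ~a = 3/5 -> 1/5 = 3/5
~~(c <-> a) -> (((b -> c) -> c) -> ~a) = 4/5 -> 3/5 = 4/5
c | a = 3/5 | 4/5 = 4/5
a | a = 4/5 | 4/5 = 4/5
(c | a) | (a | a) = 4/5 | 4/5 = 4/5
(~~(c <-> a) -> (((b -> c) -> c) -> ~a)) -> ((c | a) | (a | a)) = 4/5 -> 4/5 = 1
(((c | b) <-> ((b | a) | (a -> c))) <-> ((a -> (b | b)) -> ~b)) | ((~~(c <-> a) -> (((b -> c) -> c) -> ~a)) -> ((c | a) | (a | a))) = 4/5 | 1 = 1
~((((c | b) <-> ((b | a) | (a -> c))) <-> ((a -> (b | b)) -> ~b)) | ((~~(c <-> a) -> (((b -> c) -> c) -> ~a)) -> ((c | a) | (a | a)))) = ~1 = 0

0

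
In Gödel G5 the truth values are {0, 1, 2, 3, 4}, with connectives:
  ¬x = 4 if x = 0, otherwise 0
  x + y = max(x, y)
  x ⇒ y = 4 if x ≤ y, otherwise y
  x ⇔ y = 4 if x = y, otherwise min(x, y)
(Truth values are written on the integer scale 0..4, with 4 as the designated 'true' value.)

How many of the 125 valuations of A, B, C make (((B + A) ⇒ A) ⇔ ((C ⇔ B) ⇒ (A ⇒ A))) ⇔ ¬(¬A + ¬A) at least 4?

value 4: 90 assignments (counts)
value 3: 5 assignments
value 2: 10 assignments
value 1: 15 assignments
value 0: 5 assignments
So 90 of the 125 assignments meet the threshold.

90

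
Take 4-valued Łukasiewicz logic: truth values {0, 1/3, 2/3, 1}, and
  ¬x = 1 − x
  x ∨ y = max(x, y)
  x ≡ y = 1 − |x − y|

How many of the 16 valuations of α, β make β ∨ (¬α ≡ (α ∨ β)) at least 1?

5

α = 0, β = 0 ↦ 0  <
α = 0, β = 1/3 ↦ 1/3  <
α = 0, β = 2/3 ↦ 2/3  <
α = 0, β = 1 ↦ 1  ≥
α = 1/3, β = 0 ↦ 2/3  <
α = 1/3, β = 1/3 ↦ 2/3  <
α = 1/3, β = 2/3 ↦ 1  ≥
α = 1/3, β = 1 ↦ 1  ≥
α = 2/3, β = 0 ↦ 2/3  <
α = 2/3, β = 1/3 ↦ 2/3  <
α = 2/3, β = 2/3 ↦ 2/3  <
α = 2/3, β = 1 ↦ 1  ≥
α = 1, β = 0 ↦ 0  <
α = 1, β = 1/3 ↦ 1/3  <
α = 1, β = 2/3 ↦ 2/3  <
α = 1, β = 1 ↦ 1  ≥
So 5 of the 16 assignments meet the threshold.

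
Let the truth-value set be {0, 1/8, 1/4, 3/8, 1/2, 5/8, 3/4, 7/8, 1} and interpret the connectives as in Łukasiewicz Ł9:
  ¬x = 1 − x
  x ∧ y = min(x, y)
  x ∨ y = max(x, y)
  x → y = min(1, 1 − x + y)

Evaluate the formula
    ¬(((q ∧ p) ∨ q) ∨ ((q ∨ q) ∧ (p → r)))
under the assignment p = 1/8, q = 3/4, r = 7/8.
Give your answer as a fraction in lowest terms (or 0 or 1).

q ∧ p = 3/4 ∧ 1/8 = 1/8
(q ∧ p) ∨ q = 1/8 ∨ 3/4 = 3/4
q ∨ q = 3/4 ∨ 3/4 = 3/4
p → r = 1/8 → 7/8 = 1
(q ∨ q) ∧ (p → r) = 3/4 ∧ 1 = 3/4
((q ∧ p) ∨ q) ∨ ((q ∨ q) ∧ (p → r)) = 3/4 ∨ 3/4 = 3/4
¬(((q ∧ p) ∨ q) ∨ ((q ∨ q) ∧ (p → r))) = ¬3/4 = 1/4

1/4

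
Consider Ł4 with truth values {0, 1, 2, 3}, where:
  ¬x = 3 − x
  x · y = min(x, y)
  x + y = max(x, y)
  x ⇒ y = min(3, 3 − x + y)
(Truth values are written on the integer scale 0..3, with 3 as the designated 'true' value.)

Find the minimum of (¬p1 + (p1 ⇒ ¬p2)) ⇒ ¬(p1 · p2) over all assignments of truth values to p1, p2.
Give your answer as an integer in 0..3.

2

Take p1 = 1, p2 = 1:
¬p1 = ¬1 = 2
¬p2 = ¬1 = 2
p1 ⇒ ¬p2 = 1 ⇒ 2 = 3
¬p1 + (p1 ⇒ ¬p2) = 2 + 3 = 3
p1 · p2 = 1 · 1 = 1
¬(p1 · p2) = ¬1 = 2
(¬p1 + (p1 ⇒ ¬p2)) ⇒ ¬(p1 · p2) = 3 ⇒ 2 = 2
No assignment yields a value below 2, so this is the minimum.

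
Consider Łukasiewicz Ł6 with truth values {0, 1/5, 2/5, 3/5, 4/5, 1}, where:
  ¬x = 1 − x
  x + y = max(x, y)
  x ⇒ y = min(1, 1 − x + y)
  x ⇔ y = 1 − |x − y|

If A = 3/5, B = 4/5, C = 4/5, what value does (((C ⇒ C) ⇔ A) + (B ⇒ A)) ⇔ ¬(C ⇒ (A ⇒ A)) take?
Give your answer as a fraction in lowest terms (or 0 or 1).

1/5

C ⇒ C = 4/5 ⇒ 4/5 = 1
(C ⇒ C) ⇔ A = 1 ⇔ 3/5 = 3/5
B ⇒ A = 4/5 ⇒ 3/5 = 4/5
((C ⇒ C) ⇔ A) + (B ⇒ A) = 3/5 + 4/5 = 4/5
A ⇒ A = 3/5 ⇒ 3/5 = 1
C ⇒ (A ⇒ A) = 4/5 ⇒ 1 = 1
¬(C ⇒ (A ⇒ A)) = ¬1 = 0
(((C ⇒ C) ⇔ A) + (B ⇒ A)) ⇔ ¬(C ⇒ (A ⇒ A)) = 4/5 ⇔ 0 = 1/5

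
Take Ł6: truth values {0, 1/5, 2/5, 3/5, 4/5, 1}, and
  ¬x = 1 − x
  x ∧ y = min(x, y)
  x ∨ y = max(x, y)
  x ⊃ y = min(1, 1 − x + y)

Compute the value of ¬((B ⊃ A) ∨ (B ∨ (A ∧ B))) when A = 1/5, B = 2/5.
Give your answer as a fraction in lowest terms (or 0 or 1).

B ⊃ A = 2/5 ⊃ 1/5 = 4/5
A ∧ B = 1/5 ∧ 2/5 = 1/5
B ∨ (A ∧ B) = 2/5 ∨ 1/5 = 2/5
(B ⊃ A) ∨ (B ∨ (A ∧ B)) = 4/5 ∨ 2/5 = 4/5
¬((B ⊃ A) ∨ (B ∨ (A ∧ B))) = ¬4/5 = 1/5

1/5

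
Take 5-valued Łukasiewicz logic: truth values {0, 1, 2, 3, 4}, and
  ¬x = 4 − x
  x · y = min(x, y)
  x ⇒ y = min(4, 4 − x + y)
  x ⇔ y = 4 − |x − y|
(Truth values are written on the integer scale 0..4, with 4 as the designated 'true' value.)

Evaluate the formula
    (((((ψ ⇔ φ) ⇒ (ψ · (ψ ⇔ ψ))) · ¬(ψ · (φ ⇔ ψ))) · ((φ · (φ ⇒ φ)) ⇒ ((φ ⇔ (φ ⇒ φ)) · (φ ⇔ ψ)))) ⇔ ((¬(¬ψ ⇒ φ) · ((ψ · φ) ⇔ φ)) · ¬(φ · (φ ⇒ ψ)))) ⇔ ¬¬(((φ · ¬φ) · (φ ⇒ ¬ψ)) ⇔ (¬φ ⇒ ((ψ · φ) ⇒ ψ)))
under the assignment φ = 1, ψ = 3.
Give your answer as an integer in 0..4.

ψ ⇔ φ = 3 ⇔ 1 = 2
ψ ⇔ ψ = 3 ⇔ 3 = 4
ψ · (ψ ⇔ ψ) = 3 · 4 = 3
(ψ ⇔ φ) ⇒ (ψ · (ψ ⇔ ψ)) = 2 ⇒ 3 = 4
φ ⇔ ψ = 1 ⇔ 3 = 2
ψ · (φ ⇔ ψ) = 3 · 2 = 2
¬(ψ · (φ ⇔ ψ)) = ¬2 = 2
((ψ ⇔ φ) ⇒ (ψ · (ψ ⇔ ψ))) · ¬(ψ · (φ ⇔ ψ)) = 4 · 2 = 2
φ ⇒ φ = 1 ⇒ 1 = 4
φ · (φ ⇒ φ) = 1 · 4 = 1
φ ⇒ φ = 1 ⇒ 1 = 4
φ ⇔ (φ ⇒ φ) = 1 ⇔ 4 = 1
φ ⇔ ψ = 1 ⇔ 3 = 2
(φ ⇔ (φ ⇒ φ)) · (φ ⇔ ψ) = 1 · 2 = 1
(φ · (φ ⇒ φ)) ⇒ ((φ ⇔ (φ ⇒ φ)) · (φ ⇔ ψ)) = 1 ⇒ 1 = 4
(((ψ ⇔ φ) ⇒ (ψ · (ψ ⇔ ψ))) · ¬(ψ · (φ ⇔ ψ))) · ((φ · (φ ⇒ φ)) ⇒ ((φ ⇔ (φ ⇒ φ)) · (φ ⇔ ψ))) = 2 · 4 = 2
¬ψ = ¬3 = 1
¬ψ ⇒ φ = 1 ⇒ 1 = 4
¬(¬ψ ⇒ φ) = ¬4 = 0
ψ · φ = 3 · 1 = 1
(ψ · φ) ⇔ φ = 1 ⇔ 1 = 4
¬(¬ψ ⇒ φ) · ((ψ · φ) ⇔ φ) = 0 · 4 = 0
φ ⇒ ψ = 1 ⇒ 3 = 4
φ · (φ ⇒ ψ) = 1 · 4 = 1
¬(φ · (φ ⇒ ψ)) = ¬1 = 3
(¬(¬ψ ⇒ φ) · ((ψ · φ) ⇔ φ)) · ¬(φ · (φ ⇒ ψ)) = 0 · 3 = 0
((((ψ ⇔ φ) ⇒ (ψ · (ψ ⇔ ψ))) · ¬(ψ · (φ ⇔ ψ))) · ((φ · (φ ⇒ φ)) ⇒ ((φ ⇔ (φ ⇒ φ)) · (φ ⇔ ψ)))) ⇔ ((¬(¬ψ ⇒ φ) · ((ψ · φ) ⇔ φ)) · ¬(φ · (φ ⇒ ψ))) = 2 ⇔ 0 = 2
¬φ = ¬1 = 3
φ · ¬φ = 1 · 3 = 1
¬ψ = ¬3 = 1
φ ⇒ ¬ψ = 1 ⇒ 1 = 4
(φ · ¬φ) · (φ ⇒ ¬ψ) = 1 · 4 = 1
¬φ = ¬1 = 3
ψ · φ = 3 · 1 = 1
(ψ · φ) ⇒ ψ = 1 ⇒ 3 = 4
¬φ ⇒ ((ψ · φ) ⇒ ψ) = 3 ⇒ 4 = 4
((φ · ¬φ) · (φ ⇒ ¬ψ)) ⇔ (¬φ ⇒ ((ψ · φ) ⇒ ψ)) = 1 ⇔ 4 = 1
¬(((φ · ¬φ) · (φ ⇒ ¬ψ)) ⇔ (¬φ ⇒ ((ψ · φ) ⇒ ψ))) = ¬1 = 3
¬¬(((φ · ¬φ) · (φ ⇒ ¬ψ)) ⇔ (¬φ ⇒ ((ψ · φ) ⇒ ψ))) = ¬3 = 1
(((((ψ ⇔ φ) ⇒ (ψ · (ψ ⇔ ψ))) · ¬(ψ · (φ ⇔ ψ))) · ((φ · (φ ⇒ φ)) ⇒ ((φ ⇔ (φ ⇒ φ)) · (φ ⇔ ψ)))) ⇔ ((¬(¬ψ ⇒ φ) · ((ψ · φ) ⇔ φ)) · ¬(φ · (φ ⇒ ψ)))) ⇔ ¬¬(((φ · ¬φ) · (φ ⇒ ¬ψ)) ⇔ (¬φ ⇒ ((ψ · φ) ⇒ ψ))) = 2 ⇔ 1 = 3

3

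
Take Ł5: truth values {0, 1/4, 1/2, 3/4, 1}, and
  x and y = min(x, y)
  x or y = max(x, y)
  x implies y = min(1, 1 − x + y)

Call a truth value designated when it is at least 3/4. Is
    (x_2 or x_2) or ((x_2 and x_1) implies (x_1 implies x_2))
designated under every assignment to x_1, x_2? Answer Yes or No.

Yes

At x_1 = 3/4, x_2 = 3/4, for instance:
x_2 or x_2 = 3/4 or 3/4 = 3/4
x_2 and x_1 = 3/4 and 3/4 = 3/4
x_1 implies x_2 = 3/4 implies 3/4 = 1
(x_2 and x_1) implies (x_1 implies x_2) = 3/4 implies 1 = 1
(x_2 or x_2) or ((x_2 and x_1) implies (x_1 implies x_2)) = 3/4 or 1 = 1
and checking the remaining 24 assignments likewise gives ≥ 3/4 in every case.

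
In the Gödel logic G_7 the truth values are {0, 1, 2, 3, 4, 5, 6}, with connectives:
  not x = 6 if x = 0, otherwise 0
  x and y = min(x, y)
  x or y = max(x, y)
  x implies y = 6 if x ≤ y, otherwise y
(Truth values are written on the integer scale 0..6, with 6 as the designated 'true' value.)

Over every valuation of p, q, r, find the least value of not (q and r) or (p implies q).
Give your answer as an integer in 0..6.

Take p = 2, q = 1, r = 1:
q and r = 1 and 1 = 1
not (q and r) = not 1 = 0
p implies q = 2 implies 1 = 1
not (q and r) or (p implies q) = 0 or 1 = 1
No assignment yields a value below 1, so this is the minimum.

1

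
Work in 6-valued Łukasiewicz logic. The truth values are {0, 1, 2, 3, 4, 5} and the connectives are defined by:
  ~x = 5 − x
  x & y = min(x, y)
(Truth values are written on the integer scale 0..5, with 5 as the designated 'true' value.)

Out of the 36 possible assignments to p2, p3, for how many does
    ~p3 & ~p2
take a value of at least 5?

value 5: 1 assignment (counts)
value 4: 3 assignments
value 3: 5 assignments
value 2: 7 assignments
value 1: 9 assignments
value 0: 11 assignments
So 1 of the 36 assignments meets the threshold.

1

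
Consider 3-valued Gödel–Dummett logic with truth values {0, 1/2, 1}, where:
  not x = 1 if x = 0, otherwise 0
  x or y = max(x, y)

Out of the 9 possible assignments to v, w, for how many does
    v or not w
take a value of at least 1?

5

v = 0, w = 0 ↦ 1  ≥
v = 0, w = 1/2 ↦ 0  <
v = 0, w = 1 ↦ 0  <
v = 1/2, w = 0 ↦ 1  ≥
v = 1/2, w = 1/2 ↦ 1/2  <
v = 1/2, w = 1 ↦ 1/2  <
v = 1, w = 0 ↦ 1  ≥
v = 1, w = 1/2 ↦ 1  ≥
v = 1, w = 1 ↦ 1  ≥
So 5 of the 9 assignments meet the threshold.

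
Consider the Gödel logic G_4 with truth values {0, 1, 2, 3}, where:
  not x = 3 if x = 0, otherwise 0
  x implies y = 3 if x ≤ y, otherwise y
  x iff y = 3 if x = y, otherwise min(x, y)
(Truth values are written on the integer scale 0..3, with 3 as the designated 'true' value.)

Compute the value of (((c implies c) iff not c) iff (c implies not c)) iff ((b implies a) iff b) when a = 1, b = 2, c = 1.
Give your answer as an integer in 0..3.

c implies c = 1 implies 1 = 3
not c = not 1 = 0
(c implies c) iff not c = 3 iff 0 = 0
not c = not 1 = 0
c implies not c = 1 implies 0 = 0
((c implies c) iff not c) iff (c implies not c) = 0 iff 0 = 3
b implies a = 2 implies 1 = 1
(b implies a) iff b = 1 iff 2 = 1
(((c implies c) iff not c) iff (c implies not c)) iff ((b implies a) iff b) = 3 iff 1 = 1

1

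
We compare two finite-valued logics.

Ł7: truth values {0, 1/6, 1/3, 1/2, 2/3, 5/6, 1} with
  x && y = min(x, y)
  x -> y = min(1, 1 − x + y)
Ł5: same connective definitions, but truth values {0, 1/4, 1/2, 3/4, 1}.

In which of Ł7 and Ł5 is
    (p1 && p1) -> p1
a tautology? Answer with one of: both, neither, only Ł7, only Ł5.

both

In Ł7: every assignment gives 1 — tautology.
In Ł5: every assignment gives 1 — tautology.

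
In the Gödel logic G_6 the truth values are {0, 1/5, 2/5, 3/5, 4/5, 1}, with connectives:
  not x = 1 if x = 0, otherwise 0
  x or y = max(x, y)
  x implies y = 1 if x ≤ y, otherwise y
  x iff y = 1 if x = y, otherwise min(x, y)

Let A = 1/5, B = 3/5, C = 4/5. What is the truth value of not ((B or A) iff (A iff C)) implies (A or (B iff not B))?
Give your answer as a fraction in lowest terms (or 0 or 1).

1

B or A = 3/5 or 1/5 = 3/5
A iff C = 1/5 iff 4/5 = 1/5
(B or A) iff (A iff C) = 3/5 iff 1/5 = 1/5
not ((B or A) iff (A iff C)) = not 1/5 = 0
not B = not 3/5 = 0
B iff not B = 3/5 iff 0 = 0
A or (B iff not B) = 1/5 or 0 = 1/5
not ((B or A) iff (A iff C)) implies (A or (B iff not B)) = 0 implies 1/5 = 1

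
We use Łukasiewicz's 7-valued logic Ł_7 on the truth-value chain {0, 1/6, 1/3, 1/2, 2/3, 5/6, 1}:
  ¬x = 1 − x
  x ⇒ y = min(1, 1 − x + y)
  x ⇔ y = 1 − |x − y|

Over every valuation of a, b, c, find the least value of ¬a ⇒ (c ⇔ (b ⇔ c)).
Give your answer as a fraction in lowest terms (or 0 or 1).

0

Take a = 0, b = 0, c = 0:
¬a = ¬0 = 1
b ⇔ c = 0 ⇔ 0 = 1
c ⇔ (b ⇔ c) = 0 ⇔ 1 = 0
¬a ⇒ (c ⇔ (b ⇔ c)) = 1 ⇒ 0 = 0
No assignment yields a value below 0, so this is the minimum.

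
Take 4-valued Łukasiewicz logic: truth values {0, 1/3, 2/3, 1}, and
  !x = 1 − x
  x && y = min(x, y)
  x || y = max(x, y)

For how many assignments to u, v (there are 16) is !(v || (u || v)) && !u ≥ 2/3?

4

u = 0, v = 0 ↦ 1  ≥
u = 0, v = 1/3 ↦ 2/3  ≥
u = 0, v = 2/3 ↦ 1/3  <
u = 0, v = 1 ↦ 0  <
u = 1/3, v = 0 ↦ 2/3  ≥
u = 1/3, v = 1/3 ↦ 2/3  ≥
u = 1/3, v = 2/3 ↦ 1/3  <
u = 1/3, v = 1 ↦ 0  <
u = 2/3, v = 0 ↦ 1/3  <
u = 2/3, v = 1/3 ↦ 1/3  <
u = 2/3, v = 2/3 ↦ 1/3  <
u = 2/3, v = 1 ↦ 0  <
u = 1, v = 0 ↦ 0  <
u = 1, v = 1/3 ↦ 0  <
u = 1, v = 2/3 ↦ 0  <
u = 1, v = 1 ↦ 0  <
So 4 of the 16 assignments meet the threshold.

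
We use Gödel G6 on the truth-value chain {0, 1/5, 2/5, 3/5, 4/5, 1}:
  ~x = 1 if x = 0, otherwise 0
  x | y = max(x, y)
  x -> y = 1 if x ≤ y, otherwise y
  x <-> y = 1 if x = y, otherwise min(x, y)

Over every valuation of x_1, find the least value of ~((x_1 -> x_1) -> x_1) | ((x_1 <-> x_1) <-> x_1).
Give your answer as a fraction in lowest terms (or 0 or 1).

1/5

Take x_1 = 1/5:
x_1 -> x_1 = 1/5 -> 1/5 = 1
(x_1 -> x_1) -> x_1 = 1 -> 1/5 = 1/5
~((x_1 -> x_1) -> x_1) = ~1/5 = 0
x_1 <-> x_1 = 1/5 <-> 1/5 = 1
(x_1 <-> x_1) <-> x_1 = 1 <-> 1/5 = 1/5
~((x_1 -> x_1) -> x_1) | ((x_1 <-> x_1) <-> x_1) = 0 | 1/5 = 1/5
No assignment yields a value below 1/5, so this is the minimum.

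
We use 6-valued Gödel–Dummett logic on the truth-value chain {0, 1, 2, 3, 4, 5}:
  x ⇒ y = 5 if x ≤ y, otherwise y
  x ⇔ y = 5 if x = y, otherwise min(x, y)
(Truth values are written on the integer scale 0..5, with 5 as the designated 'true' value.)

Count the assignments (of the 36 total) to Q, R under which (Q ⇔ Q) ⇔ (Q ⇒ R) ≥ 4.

22

value 5: 21 assignments (counts)
value 4: 1 assignment (counts)
value 3: 2 assignments
value 2: 3 assignments
value 1: 4 assignments
value 0: 5 assignments
So 22 of the 36 assignments meet the threshold.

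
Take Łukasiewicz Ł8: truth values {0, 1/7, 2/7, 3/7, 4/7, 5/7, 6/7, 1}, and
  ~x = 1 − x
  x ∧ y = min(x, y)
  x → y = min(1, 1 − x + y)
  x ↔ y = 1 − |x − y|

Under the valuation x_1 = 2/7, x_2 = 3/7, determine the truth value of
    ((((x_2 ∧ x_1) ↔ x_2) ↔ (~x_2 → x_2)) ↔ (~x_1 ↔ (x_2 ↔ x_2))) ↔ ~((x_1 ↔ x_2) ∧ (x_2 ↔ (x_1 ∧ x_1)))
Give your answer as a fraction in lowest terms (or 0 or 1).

3/7

x_2 ∧ x_1 = 3/7 ∧ 2/7 = 2/7
(x_2 ∧ x_1) ↔ x_2 = 2/7 ↔ 3/7 = 6/7
~x_2 = ~3/7 = 4/7
~x_2 → x_2 = 4/7 → 3/7 = 6/7
((x_2 ∧ x_1) ↔ x_2) ↔ (~x_2 → x_2) = 6/7 ↔ 6/7 = 1
~x_1 = ~2/7 = 5/7
x_2 ↔ x_2 = 3/7 ↔ 3/7 = 1
~x_1 ↔ (x_2 ↔ x_2) = 5/7 ↔ 1 = 5/7
(((x_2 ∧ x_1) ↔ x_2) ↔ (~x_2 → x_2)) ↔ (~x_1 ↔ (x_2 ↔ x_2)) = 1 ↔ 5/7 = 5/7
x_1 ↔ x_2 = 2/7 ↔ 3/7 = 6/7
x_1 ∧ x_1 = 2/7 ∧ 2/7 = 2/7
x_2 ↔ (x_1 ∧ x_1) = 3/7 ↔ 2/7 = 6/7
(x_1 ↔ x_2) ∧ (x_2 ↔ (x_1 ∧ x_1)) = 6/7 ∧ 6/7 = 6/7
~((x_1 ↔ x_2) ∧ (x_2 ↔ (x_1 ∧ x_1))) = ~6/7 = 1/7
((((x_2 ∧ x_1) ↔ x_2) ↔ (~x_2 → x_2)) ↔ (~x_1 ↔ (x_2 ↔ x_2))) ↔ ~((x_1 ↔ x_2) ∧ (x_2 ↔ (x_1 ∧ x_1))) = 5/7 ↔ 1/7 = 3/7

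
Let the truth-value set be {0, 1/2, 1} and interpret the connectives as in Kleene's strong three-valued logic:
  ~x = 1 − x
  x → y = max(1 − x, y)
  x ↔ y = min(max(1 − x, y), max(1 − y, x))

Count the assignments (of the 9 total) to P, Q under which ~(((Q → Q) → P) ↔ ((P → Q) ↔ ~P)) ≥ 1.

3

P = 0, Q = 0 ↦ 1  ≥
P = 0, Q = 1/2 ↦ 1/2  <
P = 0, Q = 1 ↦ 1  ≥
P = 1/2, Q = 0 ↦ 1/2  <
P = 1/2, Q = 1/2 ↦ 1/2  <
P = 1/2, Q = 1 ↦ 1/2  <
P = 1, Q = 0 ↦ 0  <
P = 1, Q = 1/2 ↦ 1/2  <
P = 1, Q = 1 ↦ 1  ≥
So 3 of the 9 assignments meet the threshold.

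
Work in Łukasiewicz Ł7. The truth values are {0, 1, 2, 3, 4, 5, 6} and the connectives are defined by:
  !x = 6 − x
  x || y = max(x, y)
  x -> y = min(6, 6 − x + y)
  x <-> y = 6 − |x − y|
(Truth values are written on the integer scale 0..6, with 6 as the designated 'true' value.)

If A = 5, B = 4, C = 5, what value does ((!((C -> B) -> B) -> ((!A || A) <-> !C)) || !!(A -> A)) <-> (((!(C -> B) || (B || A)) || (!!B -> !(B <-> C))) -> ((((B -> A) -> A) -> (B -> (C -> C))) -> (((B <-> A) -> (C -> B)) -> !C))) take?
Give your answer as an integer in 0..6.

2

C -> B = 5 -> 4 = 5
(C -> B) -> B = 5 -> 4 = 5
!((C -> B) -> B) = !5 = 1
!A = !5 = 1
!A || A = 1 || 5 = 5
!C = !5 = 1
(!A || A) <-> !C = 5 <-> 1 = 2
!((C -> B) -> B) -> ((!A || A) <-> !C) = 1 -> 2 = 6
A -> A = 5 -> 5 = 6
!(A -> A) = !6 = 0
!!(A -> A) = !0 = 6
(!((C -> B) -> B) -> ((!A || A) <-> !C)) || !!(A -> A) = 6 || 6 = 6
C -> B = 5 -> 4 = 5
!(C -> B) = !5 = 1
B || A = 4 || 5 = 5
!(C -> B) || (B || A) = 1 || 5 = 5
!B = !4 = 2
!!B = !2 = 4
B <-> C = 4 <-> 5 = 5
!(B <-> C) = !5 = 1
!!B -> !(B <-> C) = 4 -> 1 = 3
(!(C -> B) || (B || A)) || (!!B -> !(B <-> C)) = 5 || 3 = 5
B -> A = 4 -> 5 = 6
(B -> A) -> A = 6 -> 5 = 5
C -> C = 5 -> 5 = 6
B -> (C -> C) = 4 -> 6 = 6
((B -> A) -> A) -> (B -> (C -> C)) = 5 -> 6 = 6
B <-> A = 4 <-> 5 = 5
C -> B = 5 -> 4 = 5
(B <-> A) -> (C -> B) = 5 -> 5 = 6
!C = !5 = 1
((B <-> A) -> (C -> B)) -> !C = 6 -> 1 = 1
(((B -> A) -> A) -> (B -> (C -> C))) -> (((B <-> A) -> (C -> B)) -> !C) = 6 -> 1 = 1
((!(C -> B) || (B || A)) || (!!B -> !(B <-> C))) -> ((((B -> A) -> A) -> (B -> (C -> C))) -> (((B <-> A) -> (C -> B)) -> !C)) = 5 -> 1 = 2
((!((C -> B) -> B) -> ((!A || A) <-> !C)) || !!(A -> A)) <-> (((!(C -> B) || (B || A)) || (!!B -> !(B <-> C))) -> ((((B -> A) -> A) -> (B -> (C -> C))) -> (((B <-> A) -> (C -> B)) -> !C))) = 6 <-> 2 = 2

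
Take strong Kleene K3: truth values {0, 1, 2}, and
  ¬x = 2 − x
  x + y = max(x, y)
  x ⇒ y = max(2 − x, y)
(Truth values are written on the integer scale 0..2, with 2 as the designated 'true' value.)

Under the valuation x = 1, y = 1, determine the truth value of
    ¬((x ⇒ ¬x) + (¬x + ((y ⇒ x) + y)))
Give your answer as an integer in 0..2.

¬x = ¬1 = 1
x ⇒ ¬x = 1 ⇒ 1 = 1
¬x = ¬1 = 1
y ⇒ x = 1 ⇒ 1 = 1
(y ⇒ x) + y = 1 + 1 = 1
¬x + ((y ⇒ x) + y) = 1 + 1 = 1
(x ⇒ ¬x) + (¬x + ((y ⇒ x) + y)) = 1 + 1 = 1
¬((x ⇒ ¬x) + (¬x + ((y ⇒ x) + y))) = ¬1 = 1

1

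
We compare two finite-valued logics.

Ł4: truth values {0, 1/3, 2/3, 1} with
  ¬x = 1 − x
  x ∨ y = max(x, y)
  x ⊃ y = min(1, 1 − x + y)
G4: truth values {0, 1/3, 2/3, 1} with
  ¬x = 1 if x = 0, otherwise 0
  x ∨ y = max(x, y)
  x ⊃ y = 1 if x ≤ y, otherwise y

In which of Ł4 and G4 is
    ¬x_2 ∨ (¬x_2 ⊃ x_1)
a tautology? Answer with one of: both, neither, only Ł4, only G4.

In Ł4: at x_1 = 0, x_2 = 1/3 the value is 2/3 — not a tautology.
In G4: every assignment gives 1 — tautology.

only G4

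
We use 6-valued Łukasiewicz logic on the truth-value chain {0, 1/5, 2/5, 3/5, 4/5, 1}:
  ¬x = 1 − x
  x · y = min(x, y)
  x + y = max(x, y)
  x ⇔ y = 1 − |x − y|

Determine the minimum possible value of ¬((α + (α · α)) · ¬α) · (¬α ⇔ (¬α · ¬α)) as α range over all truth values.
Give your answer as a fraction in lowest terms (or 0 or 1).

Take α = 2/5:
α · α = 2/5 · 2/5 = 2/5
α + (α · α) = 2/5 + 2/5 = 2/5
¬α = ¬2/5 = 3/5
(α + (α · α)) · ¬α = 2/5 · 3/5 = 2/5
¬((α + (α · α)) · ¬α) = ¬2/5 = 3/5
¬α = ¬2/5 = 3/5
¬α = ¬2/5 = 3/5
¬α = ¬2/5 = 3/5
¬α · ¬α = 3/5 · 3/5 = 3/5
¬α ⇔ (¬α · ¬α) = 3/5 ⇔ 3/5 = 1
¬((α + (α · α)) · ¬α) · (¬α ⇔ (¬α · ¬α)) = 3/5 · 1 = 3/5
No assignment yields a value below 3/5, so this is the minimum.

3/5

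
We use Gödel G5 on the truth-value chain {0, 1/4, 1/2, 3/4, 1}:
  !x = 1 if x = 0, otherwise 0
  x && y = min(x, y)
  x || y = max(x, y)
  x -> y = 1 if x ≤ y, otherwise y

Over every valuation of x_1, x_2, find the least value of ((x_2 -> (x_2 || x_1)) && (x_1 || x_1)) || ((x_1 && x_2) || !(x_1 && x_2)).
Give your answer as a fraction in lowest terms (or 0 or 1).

1/4

Take x_1 = 1/4, x_2 = 1/4:
x_2 || x_1 = 1/4 || 1/4 = 1/4
x_2 -> (x_2 || x_1) = 1/4 -> 1/4 = 1
x_1 || x_1 = 1/4 || 1/4 = 1/4
(x_2 -> (x_2 || x_1)) && (x_1 || x_1) = 1 && 1/4 = 1/4
x_1 && x_2 = 1/4 && 1/4 = 1/4
x_1 && x_2 = 1/4 && 1/4 = 1/4
!(x_1 && x_2) = !1/4 = 0
(x_1 && x_2) || !(x_1 && x_2) = 1/4 || 0 = 1/4
((x_2 -> (x_2 || x_1)) && (x_1 || x_1)) || ((x_1 && x_2) || !(x_1 && x_2)) = 1/4 || 1/4 = 1/4
No assignment yields a value below 1/4, so this is the minimum.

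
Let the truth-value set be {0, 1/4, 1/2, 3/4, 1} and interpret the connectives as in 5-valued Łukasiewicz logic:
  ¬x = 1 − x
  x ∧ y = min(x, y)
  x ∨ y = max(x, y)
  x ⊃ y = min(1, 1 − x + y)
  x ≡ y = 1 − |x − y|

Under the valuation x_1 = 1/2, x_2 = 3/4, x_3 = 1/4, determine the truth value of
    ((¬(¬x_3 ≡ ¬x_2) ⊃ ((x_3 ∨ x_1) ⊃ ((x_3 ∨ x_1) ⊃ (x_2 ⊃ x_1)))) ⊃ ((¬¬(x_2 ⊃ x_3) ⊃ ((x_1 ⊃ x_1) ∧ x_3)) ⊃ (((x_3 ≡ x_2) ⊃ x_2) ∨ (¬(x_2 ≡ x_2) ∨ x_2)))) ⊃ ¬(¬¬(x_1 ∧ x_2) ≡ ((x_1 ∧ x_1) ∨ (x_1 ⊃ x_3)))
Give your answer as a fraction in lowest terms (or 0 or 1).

1/4

¬x_3 = ¬1/4 = 3/4
¬x_2 = ¬3/4 = 1/4
¬x_3 ≡ ¬x_2 = 3/4 ≡ 1/4 = 1/2
¬(¬x_3 ≡ ¬x_2) = ¬1/2 = 1/2
x_3 ∨ x_1 = 1/4 ∨ 1/2 = 1/2
x_3 ∨ x_1 = 1/4 ∨ 1/2 = 1/2
x_2 ⊃ x_1 = 3/4 ⊃ 1/2 = 3/4
(x_3 ∨ x_1) ⊃ (x_2 ⊃ x_1) = 1/2 ⊃ 3/4 = 1
(x_3 ∨ x_1) ⊃ ((x_3 ∨ x_1) ⊃ (x_2 ⊃ x_1)) = 1/2 ⊃ 1 = 1
¬(¬x_3 ≡ ¬x_2) ⊃ ((x_3 ∨ x_1) ⊃ ((x_3 ∨ x_1) ⊃ (x_2 ⊃ x_1))) = 1/2 ⊃ 1 = 1
x_2 ⊃ x_3 = 3/4 ⊃ 1/4 = 1/2
¬(x_2 ⊃ x_3) = ¬1/2 = 1/2
¬¬(x_2 ⊃ x_3) = ¬1/2 = 1/2
x_1 ⊃ x_1 = 1/2 ⊃ 1/2 = 1
(x_1 ⊃ x_1) ∧ x_3 = 1 ∧ 1/4 = 1/4
¬¬(x_2 ⊃ x_3) ⊃ ((x_1 ⊃ x_1) ∧ x_3) = 1/2 ⊃ 1/4 = 3/4
x_3 ≡ x_2 = 1/4 ≡ 3/4 = 1/2
(x_3 ≡ x_2) ⊃ x_2 = 1/2 ⊃ 3/4 = 1
x_2 ≡ x_2 = 3/4 ≡ 3/4 = 1
¬(x_2 ≡ x_2) = ¬1 = 0
¬(x_2 ≡ x_2) ∨ x_2 = 0 ∨ 3/4 = 3/4
((x_3 ≡ x_2) ⊃ x_2) ∨ (¬(x_2 ≡ x_2) ∨ x_2) = 1 ∨ 3/4 = 1
(¬¬(x_2 ⊃ x_3) ⊃ ((x_1 ⊃ x_1) ∧ x_3)) ⊃ (((x_3 ≡ x_2) ⊃ x_2) ∨ (¬(x_2 ≡ x_2) ∨ x_2)) = 3/4 ⊃ 1 = 1
(¬(¬x_3 ≡ ¬x_2) ⊃ ((x_3 ∨ x_1) ⊃ ((x_3 ∨ x_1) ⊃ (x_2 ⊃ x_1)))) ⊃ ((¬¬(x_2 ⊃ x_3) ⊃ ((x_1 ⊃ x_1) ∧ x_3)) ⊃ (((x_3 ≡ x_2) ⊃ x_2) ∨ (¬(x_2 ≡ x_2) ∨ x_2))) = 1 ⊃ 1 = 1
x_1 ∧ x_2 = 1/2 ∧ 3/4 = 1/2
¬(x_1 ∧ x_2) = ¬1/2 = 1/2
¬¬(x_1 ∧ x_2) = ¬1/2 = 1/2
x_1 ∧ x_1 = 1/2 ∧ 1/2 = 1/2
x_1 ⊃ x_3 = 1/2 ⊃ 1/4 = 3/4
(x_1 ∧ x_1) ∨ (x_1 ⊃ x_3) = 1/2 ∨ 3/4 = 3/4
¬¬(x_1 ∧ x_2) ≡ ((x_1 ∧ x_1) ∨ (x_1 ⊃ x_3)) = 1/2 ≡ 3/4 = 3/4
¬(¬¬(x_1 ∧ x_2) ≡ ((x_1 ∧ x_1) ∨ (x_1 ⊃ x_3))) = ¬3/4 = 1/4
((¬(¬x_3 ≡ ¬x_2) ⊃ ((x_3 ∨ x_1) ⊃ ((x_3 ∨ x_1) ⊃ (x_2 ⊃ x_1)))) ⊃ ((¬¬(x_2 ⊃ x_3) ⊃ ((x_1 ⊃ x_1) ∧ x_3)) ⊃ (((x_3 ≡ x_2) ⊃ x_2) ∨ (¬(x_2 ≡ x_2) ∨ x_2)))) ⊃ ¬(¬¬(x_1 ∧ x_2) ≡ ((x_1 ∧ x_1) ∨ (x_1 ⊃ x_3))) = 1 ⊃ 1/4 = 1/4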